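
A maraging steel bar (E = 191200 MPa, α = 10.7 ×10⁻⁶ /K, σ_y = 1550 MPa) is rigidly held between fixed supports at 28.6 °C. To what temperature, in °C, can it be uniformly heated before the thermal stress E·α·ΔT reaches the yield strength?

786 °C

E = 191200 MPa = 191.2 GPa.
E·α·ΔT = 1550 MPa ⇒ ΔT = 1550 / (191.2×10³ × 10.7×10⁻⁶) = 757.6 K.
T = 28.6 + 757.6 = 786.2 °C.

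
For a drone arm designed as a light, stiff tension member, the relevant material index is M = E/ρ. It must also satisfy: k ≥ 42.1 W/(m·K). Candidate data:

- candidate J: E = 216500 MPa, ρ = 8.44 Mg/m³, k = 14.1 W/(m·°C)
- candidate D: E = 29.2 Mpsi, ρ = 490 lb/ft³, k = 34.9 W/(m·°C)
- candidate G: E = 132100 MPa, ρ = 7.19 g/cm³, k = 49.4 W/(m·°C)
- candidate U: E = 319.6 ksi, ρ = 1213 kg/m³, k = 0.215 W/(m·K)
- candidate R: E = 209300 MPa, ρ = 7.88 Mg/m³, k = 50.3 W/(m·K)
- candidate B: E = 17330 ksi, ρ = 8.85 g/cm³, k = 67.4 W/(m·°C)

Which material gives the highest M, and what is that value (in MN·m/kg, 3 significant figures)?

Screen on constraints: k ≥ 42.1 W/(m·K). Survivors: candidate G, candidate R, candidate B.
Convert each candidate to consistent units, then evaluate M:
  candidate G: E = 132.1 GPa, ρ = 7190 kg/m³
  candidate R: E = 209.3 GPa, ρ = 7880 kg/m³
  candidate B: E = 119.5 GPa, ρ = 8850 kg/m³
  candidate R: M = 26.6 MN·m/kg
  candidate G: M = 18.4 MN·m/kg
  candidate B: M = 13.5 MN·m/kg
Candidate R ranks first.

candidate R, M = 26.6 MN·m/kg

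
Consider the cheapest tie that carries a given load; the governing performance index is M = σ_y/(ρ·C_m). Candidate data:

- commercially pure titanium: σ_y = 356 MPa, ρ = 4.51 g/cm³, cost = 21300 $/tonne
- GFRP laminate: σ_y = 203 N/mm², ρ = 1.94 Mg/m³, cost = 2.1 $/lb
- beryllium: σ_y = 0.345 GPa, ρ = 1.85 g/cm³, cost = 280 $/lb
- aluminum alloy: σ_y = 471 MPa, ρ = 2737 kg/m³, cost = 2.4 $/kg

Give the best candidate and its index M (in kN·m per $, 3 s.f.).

In SI units:
  commercially pure titanium: σ_y = 356.0 MPa, ρ = 4510 kg/m³, cost = 21.30 $/kg
  GFRP laminate: σ_y = 203.0 MPa, ρ = 1940 kg/m³, cost = 4.630 $/kg
  beryllium: σ_y = 345.0 MPa, ρ = 1850 kg/m³, cost = 617.3 $/kg
  aluminum alloy: σ_y = 471.0 MPa, ρ = 2737 kg/m³, cost = 2.400 $/kg
  aluminum alloy: M = 71.7 kN·m per $
  GFRP laminate: M = 22.6 kN·m per $
  commercially pure titanium: M = 3.71 kN·m per $
  beryllium: M = 0.302 kN·m per $
Aluminum alloy ranks first.

aluminum alloy, M = 71.7 kN·m per $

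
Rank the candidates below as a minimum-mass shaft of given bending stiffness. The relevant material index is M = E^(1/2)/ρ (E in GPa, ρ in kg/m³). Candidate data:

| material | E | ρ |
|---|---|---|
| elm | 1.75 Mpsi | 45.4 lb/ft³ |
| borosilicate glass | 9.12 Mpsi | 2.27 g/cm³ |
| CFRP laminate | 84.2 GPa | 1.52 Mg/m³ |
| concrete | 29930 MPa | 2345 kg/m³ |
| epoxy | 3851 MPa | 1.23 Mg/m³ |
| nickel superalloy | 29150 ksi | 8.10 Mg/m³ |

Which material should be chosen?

Normalizing units and computing the index:
  elm: E = 12.07 GPa, ρ = 727.2 kg/m³
  borosilicate glass: E = 62.88 GPa, ρ = 2270 kg/m³
  CFRP laminate: E = 84.20 GPa, ρ = 1520 kg/m³
  concrete: E = 29.93 GPa, ρ = 2345 kg/m³
  epoxy: E = 3.851 GPa, ρ = 1230 kg/m³
  nickel superalloy: E = 201.0 GPa, ρ = 8100 kg/m³
  CFRP laminate: M = 6.04×10⁻³
  elm: M = 4.78×10⁻³
  borosilicate glass: M = 3.49×10⁻³
  concrete: M = 2.33×10⁻³
  nickel superalloy: M = 1.75×10⁻³
  epoxy: M = 1.60×10⁻³
The maximum is for CFRP laminate.

CFRP laminate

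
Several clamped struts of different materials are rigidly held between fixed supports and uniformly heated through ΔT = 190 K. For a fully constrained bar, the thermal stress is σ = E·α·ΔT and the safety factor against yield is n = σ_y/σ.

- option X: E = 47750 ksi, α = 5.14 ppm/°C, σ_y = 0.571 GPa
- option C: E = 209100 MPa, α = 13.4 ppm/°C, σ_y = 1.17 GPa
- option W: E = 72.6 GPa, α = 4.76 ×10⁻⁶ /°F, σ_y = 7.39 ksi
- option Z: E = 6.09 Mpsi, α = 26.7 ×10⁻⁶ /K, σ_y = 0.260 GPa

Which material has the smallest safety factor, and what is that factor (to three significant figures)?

option W, n = 0.431

Per material, after unit conversion:
  option X: E = 329.2, α = 5.14, σ_y = 571.0 → σ = 322 MPa, n = 1.78
  option C: E = 209.1, α = 13.4, σ_y = 1170 → σ = 532 MPa, n = 2.20
  option W: E = 72.60, α = 8.57, σ_y = 50.95 → σ = 118 MPa, n = 0.431
  option Z: E = 41.99, α = 26.7, σ_y = 260.0 → σ = 213 MPa, n = 1.22
Smallest n: option W with n = 0.431.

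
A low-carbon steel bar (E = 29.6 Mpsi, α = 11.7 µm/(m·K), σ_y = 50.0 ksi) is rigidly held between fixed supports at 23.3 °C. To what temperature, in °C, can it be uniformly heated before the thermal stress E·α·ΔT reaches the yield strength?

E = 29.6 Mpsi = 204.1 GPa.
σ_y = 50.0 ksi = 344.7 MPa.
E·α·ΔT = 344.7 MPa ⇒ ΔT = 344.7 / (204.1×10³ × 11.7×10⁻⁶) = 144.4 K.
T = 23.3 + 144.4 = 167.7 °C.

168 °C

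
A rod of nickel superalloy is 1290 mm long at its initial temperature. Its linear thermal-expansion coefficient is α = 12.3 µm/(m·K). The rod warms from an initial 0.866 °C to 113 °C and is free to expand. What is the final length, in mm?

ΔT = 113 − 0.866 = 112.1 K.
ΔL = α·L₀·ΔT = 12.3×10⁻⁶ × 1290 mm × 112.1 K = 1.78 mm.
L = L₀ + ΔL = 1290 + 1.78 = 1291.8 mm.

1291.8 mm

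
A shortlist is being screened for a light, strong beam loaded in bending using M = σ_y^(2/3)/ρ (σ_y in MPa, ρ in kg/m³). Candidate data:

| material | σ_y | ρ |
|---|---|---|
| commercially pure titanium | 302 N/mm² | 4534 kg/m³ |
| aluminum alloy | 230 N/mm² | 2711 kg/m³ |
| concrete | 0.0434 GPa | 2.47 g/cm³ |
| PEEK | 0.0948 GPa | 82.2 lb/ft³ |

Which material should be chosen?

Putting every candidate on a common basis:
  commercially pure titanium: σ_y = 302.0 MPa, ρ = 4534 kg/m³
  aluminum alloy: σ_y = 230.0 MPa, ρ = 2711 kg/m³
  concrete: σ_y = 43.40 MPa, ρ = 2470 kg/m³
  PEEK: σ_y = 94.80 MPa, ρ = 1317 kg/m³
  PEEK: M = 15.8×10⁻³
  aluminum alloy: M = 13.8×10⁻³
  commercially pure titanium: M = 9.93×10⁻³
  concrete: M = 5.00×10⁻³
PEEK has the largest M.

PEEK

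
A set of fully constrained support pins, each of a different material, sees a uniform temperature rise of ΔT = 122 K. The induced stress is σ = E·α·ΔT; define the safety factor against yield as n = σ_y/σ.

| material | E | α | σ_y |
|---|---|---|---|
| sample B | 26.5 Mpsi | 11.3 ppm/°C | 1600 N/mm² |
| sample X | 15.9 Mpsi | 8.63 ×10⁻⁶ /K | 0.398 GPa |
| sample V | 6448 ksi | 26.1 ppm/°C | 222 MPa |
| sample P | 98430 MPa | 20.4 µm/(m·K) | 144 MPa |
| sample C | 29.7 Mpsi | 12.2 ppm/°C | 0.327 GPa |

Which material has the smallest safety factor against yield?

sample P

Converting E to GPa, α to ×10⁻⁶/K, σ_y to MPa, then σ and n for each:
  sample B: E = 182.7, α = 11.3, σ_y = 1600 → σ = 252 MPa, n = 6.35
  sample X: E = 109.6, α = 8.63, σ_y = 398.0 → σ = 115 MPa, n = 3.45
  sample V: E = 44.46, α = 26.1, σ_y = 222.0 → σ = 142 MPa, n = 1.57
  sample P: E = 98.43, α = 20.4, σ_y = 144.0 → σ = 245 MPa, n = 0.588
  sample C: E = 204.8, α = 12.2, σ_y = 327.0 → σ = 305 MPa, n = 1.07
Smallest n: sample P with n = 0.588.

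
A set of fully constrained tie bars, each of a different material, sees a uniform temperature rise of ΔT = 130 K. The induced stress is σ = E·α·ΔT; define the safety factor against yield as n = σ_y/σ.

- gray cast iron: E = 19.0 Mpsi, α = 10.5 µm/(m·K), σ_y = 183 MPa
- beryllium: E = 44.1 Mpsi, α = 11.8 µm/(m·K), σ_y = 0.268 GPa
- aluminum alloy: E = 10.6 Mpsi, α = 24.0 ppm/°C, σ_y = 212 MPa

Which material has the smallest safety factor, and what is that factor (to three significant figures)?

Converting E to GPa, α to ×10⁻⁶/K, σ_y to MPa, then σ and n for each:
  gray cast iron: E = 131.0, α = 10.5, σ_y = 183.0 → σ = 179 MPa, n = 1.02
  beryllium: E = 304.1, α = 11.8, σ_y = 268.0 → σ = 466 MPa, n = 0.575
  aluminum alloy: E = 73.08, α = 24.0, σ_y = 212.0 → σ = 228 MPa, n = 0.930
Smallest n: beryllium with n = 0.575.

beryllium, n = 0.575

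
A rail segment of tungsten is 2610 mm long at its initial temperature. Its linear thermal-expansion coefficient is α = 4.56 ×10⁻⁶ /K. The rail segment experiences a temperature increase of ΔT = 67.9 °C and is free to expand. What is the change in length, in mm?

ΔL = α·L₀·ΔT = 4.56×10⁻⁶ × 2610 mm × 67.90 K = 0.808 mm.

0.808 mm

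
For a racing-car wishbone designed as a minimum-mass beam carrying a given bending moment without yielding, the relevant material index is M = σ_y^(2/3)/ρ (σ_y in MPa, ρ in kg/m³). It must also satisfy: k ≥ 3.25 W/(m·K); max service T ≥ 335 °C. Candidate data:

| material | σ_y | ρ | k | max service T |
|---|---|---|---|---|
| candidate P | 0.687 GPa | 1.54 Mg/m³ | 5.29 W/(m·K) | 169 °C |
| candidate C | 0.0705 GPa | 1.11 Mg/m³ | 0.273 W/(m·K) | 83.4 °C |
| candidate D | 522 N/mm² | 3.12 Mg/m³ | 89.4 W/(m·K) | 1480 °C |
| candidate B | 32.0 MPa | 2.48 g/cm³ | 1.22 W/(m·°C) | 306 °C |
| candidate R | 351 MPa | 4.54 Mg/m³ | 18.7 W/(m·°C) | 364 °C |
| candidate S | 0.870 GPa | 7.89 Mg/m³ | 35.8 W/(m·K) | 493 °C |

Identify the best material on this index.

candidate D

Screen on constraints: k ≥ 3.25 W/(m·K); max service T ≥ 335 °C. Survivors: candidate D, candidate R, candidate S.
Putting every candidate on a common basis:
  candidate D: σ_y = 522.0 MPa, ρ = 3120 kg/m³
  candidate R: σ_y = 351.0 MPa, ρ = 4540 kg/m³
  candidate S: σ_y = 870.0 MPa, ρ = 7890 kg/m³
  candidate D: M = 20.8×10⁻³
  candidate S: M = 11.6×10⁻³
  candidate R: M = 11.0×10⁻³
The maximum is for candidate D.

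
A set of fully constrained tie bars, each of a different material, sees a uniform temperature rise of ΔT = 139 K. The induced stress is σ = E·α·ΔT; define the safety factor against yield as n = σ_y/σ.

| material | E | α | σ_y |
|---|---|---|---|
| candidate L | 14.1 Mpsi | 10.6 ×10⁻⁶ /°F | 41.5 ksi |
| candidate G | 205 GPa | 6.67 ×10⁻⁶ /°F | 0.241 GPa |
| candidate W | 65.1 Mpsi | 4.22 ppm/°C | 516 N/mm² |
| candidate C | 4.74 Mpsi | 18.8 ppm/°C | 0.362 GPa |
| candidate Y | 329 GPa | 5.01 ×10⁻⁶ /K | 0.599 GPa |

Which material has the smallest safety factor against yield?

Converting E to GPa, α to ×10⁻⁶/K, σ_y to MPa, then σ and n for each:
  candidate L: E = 97.22, α = 19.1, σ_y = 286.1 → σ = 258 MPa, n = 1.11
  candidate G: E = 205.0, α = 12.0, σ_y = 241.0 → σ = 342 MPa, n = 0.704
  candidate W: E = 448.8, α = 4.22, σ_y = 516.0 → σ = 263 MPa, n = 1.96
  candidate C: E = 32.68, α = 18.8, σ_y = 362.0 → σ = 85.4 MPa, n = 4.24
  candidate Y: E = 329.0, α = 5.01, σ_y = 599.0 → σ = 229 MPa, n = 2.61
Candidate G has the lowest safety factor, n = 0.704.

candidate G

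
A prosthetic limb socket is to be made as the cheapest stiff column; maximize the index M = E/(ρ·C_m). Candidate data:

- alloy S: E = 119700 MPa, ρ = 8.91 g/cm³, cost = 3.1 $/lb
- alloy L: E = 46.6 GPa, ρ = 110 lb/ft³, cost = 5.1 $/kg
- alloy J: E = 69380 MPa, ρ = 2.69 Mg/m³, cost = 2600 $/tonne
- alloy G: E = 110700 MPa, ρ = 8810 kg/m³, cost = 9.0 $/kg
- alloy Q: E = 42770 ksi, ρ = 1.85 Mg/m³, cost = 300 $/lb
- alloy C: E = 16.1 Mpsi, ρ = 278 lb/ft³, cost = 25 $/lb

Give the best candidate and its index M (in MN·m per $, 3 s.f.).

After converting to SI:
  alloy S: E = 119.7 GPa, ρ = 8910 kg/m³, cost = 6.834 $/kg
  alloy L: E = 46.60 GPa, ρ = 1762 kg/m³, cost = 5.100 $/kg
  alloy J: E = 69.38 GPa, ρ = 2690 kg/m³, cost = 2.600 $/kg
  alloy G: E = 110.7 GPa, ρ = 8810 kg/m³, cost = 9.000 $/kg
  alloy Q: E = 294.9 GPa, ρ = 1850 kg/m³, cost = 661.4 $/kg
  alloy C: E = 111.0 GPa, ρ = 4453 kg/m³, cost = 55.11 $/kg
  alloy J: M = 9.92 MN·m per $
  alloy L: M = 5.19 MN·m per $
  alloy S: M = 1.97 MN·m per $
  alloy G: M = 1.40 MN·m per $
  alloy C: M = 0.452 MN·m per $
  alloy Q: M = 0.241 MN·m per $
Alloy J has the largest M.

alloy J, M = 9.92 MN·m per $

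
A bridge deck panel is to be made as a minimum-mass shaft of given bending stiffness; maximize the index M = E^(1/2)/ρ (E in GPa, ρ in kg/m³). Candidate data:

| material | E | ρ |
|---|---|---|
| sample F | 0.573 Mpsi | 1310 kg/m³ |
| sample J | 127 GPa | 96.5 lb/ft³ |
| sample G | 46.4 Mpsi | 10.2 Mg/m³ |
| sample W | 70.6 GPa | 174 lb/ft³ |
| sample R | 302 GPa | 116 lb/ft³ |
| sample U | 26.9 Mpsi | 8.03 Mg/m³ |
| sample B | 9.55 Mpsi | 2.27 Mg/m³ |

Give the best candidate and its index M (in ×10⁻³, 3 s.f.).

sample R, M = 9.35×10⁻³

Putting every candidate on a common basis:
  sample F: E = 3.951 GPa, ρ = 1310 kg/m³
  sample J: E = 127.0 GPa, ρ = 1546 kg/m³
  sample G: E = 319.9 GPa, ρ = 10200 kg/m³
  sample W: E = 70.60 GPa, ρ = 2787 kg/m³
  sample R: E = 302.0 GPa, ρ = 1858 kg/m³
  sample U: E = 185.5 GPa, ρ = 8030 kg/m³
  sample B: E = 65.84 GPa, ρ = 2270 kg/m³
  sample R: M = 9.35×10⁻³
  sample J: M = 7.29×10⁻³
  sample B: M = 3.57×10⁻³
  sample W: M = 3.01×10⁻³
  sample G: M = 1.75×10⁻³
  sample U: M = 1.70×10⁻³
  sample F: M = 1.52×10⁻³
The maximum is for sample R.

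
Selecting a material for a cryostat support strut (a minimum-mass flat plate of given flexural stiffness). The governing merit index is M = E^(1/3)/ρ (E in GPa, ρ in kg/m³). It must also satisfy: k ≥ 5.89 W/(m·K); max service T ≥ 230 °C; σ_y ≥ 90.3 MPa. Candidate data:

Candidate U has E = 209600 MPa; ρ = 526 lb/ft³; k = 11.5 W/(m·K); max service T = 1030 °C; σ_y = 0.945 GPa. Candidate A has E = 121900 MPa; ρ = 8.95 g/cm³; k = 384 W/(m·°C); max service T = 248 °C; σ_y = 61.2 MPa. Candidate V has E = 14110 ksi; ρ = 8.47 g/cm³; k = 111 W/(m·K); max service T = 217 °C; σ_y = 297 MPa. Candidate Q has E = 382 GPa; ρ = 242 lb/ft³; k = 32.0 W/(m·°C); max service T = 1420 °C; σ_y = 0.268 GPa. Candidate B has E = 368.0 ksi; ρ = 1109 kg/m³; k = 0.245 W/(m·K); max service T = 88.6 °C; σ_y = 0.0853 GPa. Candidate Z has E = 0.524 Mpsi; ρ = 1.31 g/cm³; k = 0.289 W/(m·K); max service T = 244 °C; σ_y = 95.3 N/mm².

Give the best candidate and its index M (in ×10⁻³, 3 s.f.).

Screen on constraints: k ≥ 5.89 W/(m·K); max service T ≥ 230 °C; σ_y ≥ 90.3 MPa. Survivors: candidate U, candidate Q.
After converting to SI:
  candidate U: E = 209.6 GPa, ρ = 8426 kg/m³
  candidate Q: E = 382.0 GPa, ρ = 3876 kg/m³
  candidate Q: M = 1.87×10⁻³
  candidate U: M = 0.705×10⁻³
Candidate Q has the largest M.

candidate Q, M = 1.87×10⁻³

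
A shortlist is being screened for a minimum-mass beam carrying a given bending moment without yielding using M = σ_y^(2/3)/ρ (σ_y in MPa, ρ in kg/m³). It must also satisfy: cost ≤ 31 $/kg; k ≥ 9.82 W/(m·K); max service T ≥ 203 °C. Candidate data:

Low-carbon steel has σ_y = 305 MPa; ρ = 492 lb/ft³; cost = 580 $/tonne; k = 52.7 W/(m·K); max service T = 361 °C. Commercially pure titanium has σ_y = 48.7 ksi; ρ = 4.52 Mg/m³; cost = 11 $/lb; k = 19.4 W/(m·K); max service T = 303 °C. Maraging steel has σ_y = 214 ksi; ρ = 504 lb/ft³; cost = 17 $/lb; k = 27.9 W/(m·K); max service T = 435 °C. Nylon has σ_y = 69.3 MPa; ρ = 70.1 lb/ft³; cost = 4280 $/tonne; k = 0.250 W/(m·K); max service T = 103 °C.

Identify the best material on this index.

commercially pure titanium

Screen on constraints: cost ≤ 31 $/kg; k ≥ 9.82 W/(m·K); max service T ≥ 203 °C. Survivors: low-carbon steel, commercially pure titanium.
Normalizing units and computing the index:
  low-carbon steel: σ_y = 305.0 MPa, ρ = 7881 kg/m³
  commercially pure titanium: σ_y = 335.8 MPa, ρ = 4520 kg/m³
  commercially pure titanium: M = 10.7×10⁻³
  low-carbon steel: M = 5.75×10⁻³
Commercially pure titanium has the largest M.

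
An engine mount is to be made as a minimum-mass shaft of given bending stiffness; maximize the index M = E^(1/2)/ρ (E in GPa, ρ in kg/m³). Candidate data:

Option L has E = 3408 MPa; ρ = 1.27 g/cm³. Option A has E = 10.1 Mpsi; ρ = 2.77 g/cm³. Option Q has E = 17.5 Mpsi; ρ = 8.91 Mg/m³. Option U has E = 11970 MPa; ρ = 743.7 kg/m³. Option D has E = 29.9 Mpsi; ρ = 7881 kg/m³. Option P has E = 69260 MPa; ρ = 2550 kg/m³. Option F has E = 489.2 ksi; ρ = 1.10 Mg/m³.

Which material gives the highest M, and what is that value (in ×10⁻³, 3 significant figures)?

option U, M = 4.65×10⁻³

After converting to SI:
  option L: E = 3.408 GPa, ρ = 1270 kg/m³
  option A: E = 69.64 GPa, ρ = 2770 kg/m³
  option Q: E = 120.7 GPa, ρ = 8910 kg/m³
  option U: E = 11.97 GPa, ρ = 743.7 kg/m³
  option D: E = 206.2 GPa, ρ = 7881 kg/m³
  option P: E = 69.26 GPa, ρ = 2550 kg/m³
  option F: E = 3.373 GPa, ρ = 1100 kg/m³
  option U: M = 4.65×10⁻³
  option P: M = 3.26×10⁻³
  option A: M = 3.01×10⁻³
  option D: M = 1.82×10⁻³
  option F: M = 1.67×10⁻³
  option L: M = 1.45×10⁻³
  option Q: M = 1.23×10⁻³
Option U has the largest M.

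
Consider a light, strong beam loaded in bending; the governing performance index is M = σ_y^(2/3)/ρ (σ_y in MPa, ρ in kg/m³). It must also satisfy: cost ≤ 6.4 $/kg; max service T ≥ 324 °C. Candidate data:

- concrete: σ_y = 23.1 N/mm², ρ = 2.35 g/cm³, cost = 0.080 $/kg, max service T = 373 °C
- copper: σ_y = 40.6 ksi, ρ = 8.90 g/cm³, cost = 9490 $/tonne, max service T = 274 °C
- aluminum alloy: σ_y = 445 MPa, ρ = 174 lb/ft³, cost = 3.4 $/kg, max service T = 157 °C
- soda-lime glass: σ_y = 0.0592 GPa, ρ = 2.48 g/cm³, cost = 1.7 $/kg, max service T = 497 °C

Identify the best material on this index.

soda-lime glass

Screen on constraints: cost ≤ 6.4 $/kg; max service T ≥ 324 °C. Survivors: concrete, soda-lime glass.
After converting to SI:
  concrete: σ_y = 23.10 MPa, ρ = 2350 kg/m³
  soda-lime glass: σ_y = 59.20 MPa, ρ = 2480 kg/m³
  soda-lime glass: M = 6.12×10⁻³
  concrete: M = 3.45×10⁻³
The maximum is for soda-lime glass.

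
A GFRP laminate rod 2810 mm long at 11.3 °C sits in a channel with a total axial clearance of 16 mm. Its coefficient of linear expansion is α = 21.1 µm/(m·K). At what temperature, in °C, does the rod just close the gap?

α·L₀·ΔT = 16.0 mm ⇒ ΔT = 16.0 / (21.1×10⁻⁶ × 2810.0) = 269.9 K.
T = 11.3 + 269.9 = 281.2 °C.

281 °C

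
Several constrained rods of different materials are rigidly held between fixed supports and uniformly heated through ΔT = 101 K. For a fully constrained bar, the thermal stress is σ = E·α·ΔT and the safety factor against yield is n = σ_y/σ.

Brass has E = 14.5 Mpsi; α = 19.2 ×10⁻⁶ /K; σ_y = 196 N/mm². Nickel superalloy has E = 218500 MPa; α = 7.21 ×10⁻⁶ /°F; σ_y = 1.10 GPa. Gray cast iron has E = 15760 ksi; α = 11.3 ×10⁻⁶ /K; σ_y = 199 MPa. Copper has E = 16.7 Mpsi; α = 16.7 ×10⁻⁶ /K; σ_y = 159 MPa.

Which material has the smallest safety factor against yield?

copper

Converting E to GPa, α to ×10⁻⁶/K, σ_y to MPa, then σ and n for each:
  brass: E = 99.97, α = 19.2, σ_y = 196.0 → σ = 194 MPa, n = 1.01
  nickel superalloy: E = 218.5, α = 13.0, σ_y = 1100 → σ = 286 MPa, n = 3.84
  gray cast iron: E = 108.7, α = 11.3, σ_y = 199.0 → σ = 124 MPa, n = 1.60
  copper: E = 115.1, α = 16.7, σ_y = 159.0 → σ = 194 MPa, n = 0.819
Smallest n: copper with n = 0.819.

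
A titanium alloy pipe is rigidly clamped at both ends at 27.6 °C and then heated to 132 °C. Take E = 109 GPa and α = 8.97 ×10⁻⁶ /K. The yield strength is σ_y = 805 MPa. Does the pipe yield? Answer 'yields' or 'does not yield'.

does not yield

ΔT = 104.4 K. Constrained thermal stress σ = E·α·ΔT = 109.0×10³ MPa × 8.97×10⁻⁶ × 104.4 = 102 MPa (compressive).
Compare to σ_y = 805 MPa: σ < σ_y, so it does not yield.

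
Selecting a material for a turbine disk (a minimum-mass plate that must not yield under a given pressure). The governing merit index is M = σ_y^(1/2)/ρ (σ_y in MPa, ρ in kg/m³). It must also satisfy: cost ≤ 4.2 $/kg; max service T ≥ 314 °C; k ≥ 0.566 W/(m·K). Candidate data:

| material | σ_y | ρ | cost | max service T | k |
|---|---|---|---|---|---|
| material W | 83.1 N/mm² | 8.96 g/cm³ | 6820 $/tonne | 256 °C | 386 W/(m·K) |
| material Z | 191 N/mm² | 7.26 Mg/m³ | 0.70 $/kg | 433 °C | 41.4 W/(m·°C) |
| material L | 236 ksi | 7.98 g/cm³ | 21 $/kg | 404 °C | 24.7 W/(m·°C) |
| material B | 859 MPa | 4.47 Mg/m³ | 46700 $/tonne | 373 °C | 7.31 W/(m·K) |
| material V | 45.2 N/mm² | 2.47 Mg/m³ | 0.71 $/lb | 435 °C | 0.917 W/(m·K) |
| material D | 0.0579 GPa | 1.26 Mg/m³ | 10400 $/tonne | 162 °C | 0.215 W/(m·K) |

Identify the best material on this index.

Screen on constraints: cost ≤ 4.2 $/kg; max service T ≥ 314 °C; k ≥ 0.566 W/(m·K). Survivors: material Z, material V.
After converting to SI:
  material Z: σ_y = 191.0 MPa, ρ = 7260 kg/m³
  material V: σ_y = 45.20 MPa, ρ = 2470 kg/m³
  material V: M = 2.72×10⁻³
  material Z: M = 1.90×10⁻³
The maximum is for material V.

material V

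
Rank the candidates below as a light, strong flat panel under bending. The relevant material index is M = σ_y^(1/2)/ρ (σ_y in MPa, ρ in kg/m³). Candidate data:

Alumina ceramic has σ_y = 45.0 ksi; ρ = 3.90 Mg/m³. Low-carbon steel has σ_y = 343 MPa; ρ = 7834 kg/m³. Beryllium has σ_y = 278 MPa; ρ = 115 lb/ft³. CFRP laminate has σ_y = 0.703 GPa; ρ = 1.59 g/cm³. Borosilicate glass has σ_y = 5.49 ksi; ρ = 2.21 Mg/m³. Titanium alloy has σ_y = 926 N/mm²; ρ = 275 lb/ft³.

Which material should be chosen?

Convert each candidate to consistent units, then evaluate M:
  alumina ceramic: σ_y = 310.3 MPa, ρ = 3900 kg/m³
  low-carbon steel: σ_y = 343.0 MPa, ρ = 7834 kg/m³
  beryllium: σ_y = 278.0 MPa, ρ = 1842 kg/m³
  CFRP laminate: σ_y = 703.0 MPa, ρ = 1590 kg/m³
  borosilicate glass: σ_y = 37.85 MPa, ρ = 2210 kg/m³
  titanium alloy: σ_y = 926.0 MPa, ρ = 4405 kg/m³
  CFRP laminate: M = 16.7×10⁻³
  beryllium: M = 9.05×10⁻³
  titanium alloy: M = 6.91×10⁻³
  alumina ceramic: M = 4.52×10⁻³
  borosilicate glass: M = 2.78×10⁻³
  low-carbon steel: M = 2.36×10⁻³
CFRP laminate has the largest M.

CFRP laminate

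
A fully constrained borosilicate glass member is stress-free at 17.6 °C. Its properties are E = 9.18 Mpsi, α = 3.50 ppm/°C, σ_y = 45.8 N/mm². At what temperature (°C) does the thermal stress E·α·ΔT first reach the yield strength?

224 °C

E = 9.18 Mpsi = 63.29 GPa.
σ_y = 45.8 N/mm² = 45.80 MPa.
E·α·ΔT = 45.80 MPa ⇒ ΔT = 45.80 / (63.29×10³ × 3.50×10⁻⁶) = 206.7 K.
T = 17.6 + 206.7 = 224.3 °C.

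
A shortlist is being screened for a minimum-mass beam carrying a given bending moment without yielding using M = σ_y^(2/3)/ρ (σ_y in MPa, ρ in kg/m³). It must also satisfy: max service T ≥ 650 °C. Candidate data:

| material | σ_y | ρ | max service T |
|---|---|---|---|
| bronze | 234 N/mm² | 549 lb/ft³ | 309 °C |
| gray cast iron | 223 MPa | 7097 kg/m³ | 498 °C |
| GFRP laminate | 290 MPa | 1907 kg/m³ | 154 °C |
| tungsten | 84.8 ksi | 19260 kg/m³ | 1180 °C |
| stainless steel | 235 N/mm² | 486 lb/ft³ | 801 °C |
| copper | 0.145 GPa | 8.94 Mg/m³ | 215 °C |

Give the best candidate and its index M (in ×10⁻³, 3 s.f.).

Screen on constraints: max service T ≥ 650 °C. Survivors: tungsten, stainless steel.
In SI units:
  tungsten: σ_y = 584.7 MPa, ρ = 19260 kg/m³
  stainless steel: σ_y = 235.0 MPa, ρ = 7785 kg/m³
  stainless steel: M = 4.89×10⁻³
  tungsten: M = 3.63×10⁻³
Highest index: stainless steel.

stainless steel, M = 4.89×10⁻³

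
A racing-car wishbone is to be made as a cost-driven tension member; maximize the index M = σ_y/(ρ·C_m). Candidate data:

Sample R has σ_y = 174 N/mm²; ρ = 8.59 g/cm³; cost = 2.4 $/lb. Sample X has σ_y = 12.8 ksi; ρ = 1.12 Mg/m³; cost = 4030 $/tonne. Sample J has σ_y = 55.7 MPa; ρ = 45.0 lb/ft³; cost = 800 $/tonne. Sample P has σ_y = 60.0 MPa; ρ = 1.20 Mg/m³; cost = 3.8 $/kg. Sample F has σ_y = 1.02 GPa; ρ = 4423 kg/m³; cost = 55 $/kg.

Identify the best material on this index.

After converting to SI:
  sample R: σ_y = 174.0 MPa, ρ = 8590 kg/m³, cost = 5.291 $/kg
  sample X: σ_y = 88.25 MPa, ρ = 1120 kg/m³, cost = 4.030 $/kg
  sample J: σ_y = 55.70 MPa, ρ = 720.8 kg/m³, cost = 0.8000 $/kg
  sample P: σ_y = 60.00 MPa, ρ = 1200 kg/m³, cost = 3.800 $/kg
  sample F: σ_y = 1020 MPa, ρ = 4423 kg/m³, cost = 55.00 $/kg
  sample J: M = 96.6 kN·m per $
  sample X: M = 19.6 kN·m per $
  sample P: M = 13.2 kN·m per $
  sample F: M = 4.19 kN·m per $
  sample R: M = 3.83 kN·m per $
Highest index: sample J.

sample J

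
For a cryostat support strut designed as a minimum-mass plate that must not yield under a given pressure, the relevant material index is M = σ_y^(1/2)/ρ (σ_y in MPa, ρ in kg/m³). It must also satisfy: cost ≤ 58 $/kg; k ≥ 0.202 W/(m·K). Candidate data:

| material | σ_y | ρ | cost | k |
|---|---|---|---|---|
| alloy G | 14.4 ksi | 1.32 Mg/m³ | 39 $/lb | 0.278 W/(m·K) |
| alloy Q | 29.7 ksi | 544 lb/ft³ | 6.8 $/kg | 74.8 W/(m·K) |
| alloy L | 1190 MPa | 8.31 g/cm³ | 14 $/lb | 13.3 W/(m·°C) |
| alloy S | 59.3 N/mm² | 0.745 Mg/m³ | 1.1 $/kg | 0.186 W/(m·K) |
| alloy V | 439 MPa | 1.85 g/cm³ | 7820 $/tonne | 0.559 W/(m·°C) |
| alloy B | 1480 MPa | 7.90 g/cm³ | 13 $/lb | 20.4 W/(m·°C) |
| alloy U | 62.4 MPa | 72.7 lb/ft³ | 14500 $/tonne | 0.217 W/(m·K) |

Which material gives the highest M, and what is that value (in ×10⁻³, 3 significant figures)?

alloy V, M = 11.3×10⁻³

Screen on constraints: cost ≤ 58 $/kg; k ≥ 0.202 W/(m·K). Survivors: alloy Q, alloy L, alloy V, alloy B, alloy U.
In SI units:
  alloy Q: σ_y = 204.8 MPa, ρ = 8714 kg/m³
  alloy L: σ_y = 1190 MPa, ρ = 8310 kg/m³
  alloy V: σ_y = 439.0 MPa, ρ = 1850 kg/m³
  alloy B: σ_y = 1480 MPa, ρ = 7900 kg/m³
  alloy U: σ_y = 62.40 MPa, ρ = 1165 kg/m³
  alloy V: M = 11.3×10⁻³
  alloy U: M = 6.78×10⁻³
  alloy B: M = 4.87×10⁻³
  alloy L: M = 4.15×10⁻³
  alloy Q: M = 1.64×10⁻³
Alloy V has the largest M.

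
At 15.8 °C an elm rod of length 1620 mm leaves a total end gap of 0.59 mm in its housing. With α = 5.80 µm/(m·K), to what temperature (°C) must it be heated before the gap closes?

78.6 °C

α·L₀·ΔT = 0.59 mm ⇒ ΔT = 0.59 / (5.80×10⁻⁶ × 1620.0) = 62.79 K.
T = 15.8 + 62.79 = 78.59 °C.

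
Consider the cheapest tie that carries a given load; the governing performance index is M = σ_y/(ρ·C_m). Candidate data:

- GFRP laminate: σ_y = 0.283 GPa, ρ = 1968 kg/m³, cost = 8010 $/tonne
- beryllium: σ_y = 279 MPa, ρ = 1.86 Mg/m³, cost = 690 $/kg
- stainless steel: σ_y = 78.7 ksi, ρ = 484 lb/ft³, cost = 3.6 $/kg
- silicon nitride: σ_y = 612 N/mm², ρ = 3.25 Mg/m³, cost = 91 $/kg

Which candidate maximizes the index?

In SI units:
  GFRP laminate: σ_y = 283.0 MPa, ρ = 1968 kg/m³, cost = 8.010 $/kg
  beryllium: σ_y = 279.0 MPa, ρ = 1860 kg/m³, cost = 690.0 $/kg
  stainless steel: σ_y = 542.6 MPa, ρ = 7753 kg/m³, cost = 3.600 $/kg
  silicon nitride: σ_y = 612.0 MPa, ρ = 3250 kg/m³, cost = 91.00 $/kg
  stainless steel: M = 19.4 kN·m per $
  GFRP laminate: M = 18.0 kN·m per $
  silicon nitride: M = 2.07 kN·m per $
  beryllium: M = 0.217 kN·m per $
Stainless steel ranks first.

stainless steel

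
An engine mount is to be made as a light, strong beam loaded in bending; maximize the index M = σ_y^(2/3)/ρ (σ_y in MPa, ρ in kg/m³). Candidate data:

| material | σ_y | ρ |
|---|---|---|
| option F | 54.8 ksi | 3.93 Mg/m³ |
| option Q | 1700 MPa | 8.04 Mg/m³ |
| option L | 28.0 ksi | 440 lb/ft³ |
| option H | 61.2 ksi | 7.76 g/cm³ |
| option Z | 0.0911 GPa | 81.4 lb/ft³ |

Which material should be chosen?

option Q

Putting every candidate on a common basis:
  option F: σ_y = 377.8 MPa, ρ = 3930 kg/m³
  option Q: σ_y = 1700 MPa, ρ = 8040 kg/m³
  option L: σ_y = 193.1 MPa, ρ = 7048 kg/m³
  option H: σ_y = 422.0 MPa, ρ = 7760 kg/m³
  option Z: σ_y = 91.10 MPa, ρ = 1304 kg/m³
  option Q: M = 17.7×10⁻³
  option Z: M = 15.5×10⁻³
  option F: M = 13.3×10⁻³
  option H: M = 7.25×10⁻³
  option L: M = 4.74×10⁻³
Option Q has the largest M.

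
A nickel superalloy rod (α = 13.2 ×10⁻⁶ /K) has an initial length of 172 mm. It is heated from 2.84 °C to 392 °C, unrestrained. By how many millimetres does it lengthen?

ΔT = 392 − 2.84 = 389.2 K.
ΔL = α·L₀·ΔT = 13.2×10⁻⁶ × 172 mm × 389.2 K = 0.884 mm.

0.884 mm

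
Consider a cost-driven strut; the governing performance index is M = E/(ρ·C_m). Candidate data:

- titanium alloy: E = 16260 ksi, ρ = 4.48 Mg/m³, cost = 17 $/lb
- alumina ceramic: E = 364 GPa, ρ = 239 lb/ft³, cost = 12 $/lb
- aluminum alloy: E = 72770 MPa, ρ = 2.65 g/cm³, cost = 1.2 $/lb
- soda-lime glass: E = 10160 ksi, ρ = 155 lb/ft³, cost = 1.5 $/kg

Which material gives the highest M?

soda-lime glass

Putting every candidate on a common basis:
  titanium alloy: E = 112.1 GPa, ρ = 4480 kg/m³, cost = 37.48 $/kg
  alumina ceramic: E = 364.0 GPa, ρ = 3828 kg/m³, cost = 26.46 $/kg
  aluminum alloy: E = 72.77 GPa, ρ = 2650 kg/m³, cost = 2.646 $/kg
  soda-lime glass: E = 70.05 GPa, ρ = 2483 kg/m³, cost = 1.500 $/kg
  soda-lime glass: M = 18.8 MN·m per $
  aluminum alloy: M = 10.4 MN·m per $
  alumina ceramic: M = 3.59 MN·m per $
  titanium alloy: M = 0.668 MN·m per $
Soda-lime glass ranks first.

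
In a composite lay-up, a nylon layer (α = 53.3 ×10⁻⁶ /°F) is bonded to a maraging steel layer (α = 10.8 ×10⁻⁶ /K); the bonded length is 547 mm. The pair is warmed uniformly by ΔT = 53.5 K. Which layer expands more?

nylon: α = 53.3×10⁻⁶/°F × 9/5 = 95.9×10⁻⁶/K.
α(nylon) = 95.9×10⁻⁶/K vs α(maraging steel) = 10.8×10⁻⁶/K.
Higher α expands more for the same ΔT: nylon.

nylon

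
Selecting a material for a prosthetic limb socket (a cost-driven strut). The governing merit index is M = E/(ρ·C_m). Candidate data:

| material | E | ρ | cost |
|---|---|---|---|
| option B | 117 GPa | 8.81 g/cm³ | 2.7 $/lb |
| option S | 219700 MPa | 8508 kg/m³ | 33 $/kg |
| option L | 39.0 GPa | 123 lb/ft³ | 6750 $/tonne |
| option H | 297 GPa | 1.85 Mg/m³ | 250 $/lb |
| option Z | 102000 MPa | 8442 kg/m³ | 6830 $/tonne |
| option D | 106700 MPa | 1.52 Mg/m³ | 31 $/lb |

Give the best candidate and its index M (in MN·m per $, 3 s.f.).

option L, M = 2.93 MN·m per $

After converting to SI:
  option B: E = 117.0 GPa, ρ = 8810 kg/m³, cost = 5.952 $/kg
  option S: E = 219.7 GPa, ρ = 8508 kg/m³, cost = 33.00 $/kg
  option L: E = 39.00 GPa, ρ = 1970 kg/m³, cost = 6.750 $/kg
  option H: E = 297.0 GPa, ρ = 1850 kg/m³, cost = 551.1 $/kg
  option Z: E = 102.0 GPa, ρ = 8442 kg/m³, cost = 6.830 $/kg
  option D: E = 106.7 GPa, ρ = 1520 kg/m³, cost = 68.34 $/kg
  option L: M = 2.93 MN·m per $
  option B: M = 2.23 MN·m per $
  option Z: M = 1.77 MN·m per $
  option D: M = 1.03 MN·m per $
  option S: M = 0.783 MN·m per $
  option H: M = 0.291 MN·m per $
Highest index: option L.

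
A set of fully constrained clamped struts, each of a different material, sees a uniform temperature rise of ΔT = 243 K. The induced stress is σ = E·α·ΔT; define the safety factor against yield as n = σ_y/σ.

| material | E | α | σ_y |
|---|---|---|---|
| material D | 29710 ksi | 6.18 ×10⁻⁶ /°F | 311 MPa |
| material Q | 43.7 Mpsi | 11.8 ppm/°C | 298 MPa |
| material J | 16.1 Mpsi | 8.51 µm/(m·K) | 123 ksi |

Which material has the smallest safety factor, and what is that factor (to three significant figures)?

Converting E to GPa, α to ×10⁻⁶/K, σ_y to MPa, then σ and n for each:
  material D: E = 204.8, α = 11.1, σ_y = 311.0 → σ = 554 MPa, n = 0.562
  material Q: E = 301.3, α = 11.8, σ_y = 298.0 → σ = 864 MPa, n = 0.345
  material J: E = 111.0, α = 8.51, σ_y = 848.1 → σ = 230 MPa, n = 3.69
The minimum is material Q at n = 0.345.

material Q, n = 0.345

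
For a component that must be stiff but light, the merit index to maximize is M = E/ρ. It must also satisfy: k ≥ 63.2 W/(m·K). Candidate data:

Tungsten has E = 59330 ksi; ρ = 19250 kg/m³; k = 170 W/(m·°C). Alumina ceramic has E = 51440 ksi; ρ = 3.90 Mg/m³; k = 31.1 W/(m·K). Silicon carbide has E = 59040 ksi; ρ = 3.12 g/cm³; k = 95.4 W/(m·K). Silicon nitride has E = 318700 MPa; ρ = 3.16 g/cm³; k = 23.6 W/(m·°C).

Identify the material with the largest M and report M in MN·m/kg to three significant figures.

silicon carbide, M = 130 MN·m/kg

Screen on constraints: k ≥ 63.2 W/(m·K). Survivors: tungsten, silicon carbide.
Convert each candidate to consistent units, then evaluate M:
  tungsten: E = 409.1 GPa, ρ = 19250 kg/m³
  silicon carbide: E = 407.1 GPa, ρ = 3120 kg/m³
  silicon carbide: M = 130 MN·m/kg
  tungsten: M = 21.3 MN·m/kg
Highest index: silicon carbide.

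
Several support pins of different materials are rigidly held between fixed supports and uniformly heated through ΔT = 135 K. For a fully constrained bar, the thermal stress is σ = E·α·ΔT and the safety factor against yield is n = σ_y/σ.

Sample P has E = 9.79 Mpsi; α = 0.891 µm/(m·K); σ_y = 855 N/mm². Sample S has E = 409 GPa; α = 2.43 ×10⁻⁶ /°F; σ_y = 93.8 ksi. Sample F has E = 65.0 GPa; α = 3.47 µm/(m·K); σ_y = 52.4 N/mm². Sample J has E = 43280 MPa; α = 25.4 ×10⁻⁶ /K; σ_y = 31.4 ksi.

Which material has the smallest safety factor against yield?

Converting E to GPa, α to ×10⁻⁶/K, σ_y to MPa, then σ and n for each:
  sample P: E = 67.50, α = 0.891, σ_y = 855.0 → σ = 8.12 MPa, n = 105
  sample S: E = 409.0, α = 4.37, σ_y = 646.7 → σ = 242 MPa, n = 2.68
  sample F: E = 65.00, α = 3.47, σ_y = 52.40 → σ = 30.4 MPa, n = 1.72
  sample J: E = 43.28, α = 25.4, σ_y = 216.5 → σ = 148 MPa, n = 1.46
The minimum is sample J at n = 1.46.

sample J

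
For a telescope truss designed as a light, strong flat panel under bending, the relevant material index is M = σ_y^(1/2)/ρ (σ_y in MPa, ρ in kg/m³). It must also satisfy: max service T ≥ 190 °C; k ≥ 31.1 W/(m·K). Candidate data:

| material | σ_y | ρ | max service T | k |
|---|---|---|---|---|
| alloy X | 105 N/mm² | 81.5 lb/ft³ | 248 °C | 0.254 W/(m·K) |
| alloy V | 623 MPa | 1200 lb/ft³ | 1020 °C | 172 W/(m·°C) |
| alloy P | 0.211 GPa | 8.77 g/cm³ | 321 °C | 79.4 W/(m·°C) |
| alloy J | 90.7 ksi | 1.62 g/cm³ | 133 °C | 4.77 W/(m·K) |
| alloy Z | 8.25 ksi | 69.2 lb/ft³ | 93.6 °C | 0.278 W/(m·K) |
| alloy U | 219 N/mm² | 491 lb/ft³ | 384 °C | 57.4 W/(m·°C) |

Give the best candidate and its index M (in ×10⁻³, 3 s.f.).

alloy U, M = 1.88×10⁻³

Screen on constraints: max service T ≥ 190 °C; k ≥ 31.1 W/(m·K). Survivors: alloy V, alloy P, alloy U.
After converting to SI:
  alloy V: σ_y = 623.0 MPa, ρ = 19220 kg/m³
  alloy P: σ_y = 211.0 MPa, ρ = 8770 kg/m³
  alloy U: σ_y = 219.0 MPa, ρ = 7865 kg/m³
  alloy U: M = 1.88×10⁻³
  alloy P: M = 1.66×10⁻³
  alloy V: M = 1.30×10⁻³
Highest index: alloy U.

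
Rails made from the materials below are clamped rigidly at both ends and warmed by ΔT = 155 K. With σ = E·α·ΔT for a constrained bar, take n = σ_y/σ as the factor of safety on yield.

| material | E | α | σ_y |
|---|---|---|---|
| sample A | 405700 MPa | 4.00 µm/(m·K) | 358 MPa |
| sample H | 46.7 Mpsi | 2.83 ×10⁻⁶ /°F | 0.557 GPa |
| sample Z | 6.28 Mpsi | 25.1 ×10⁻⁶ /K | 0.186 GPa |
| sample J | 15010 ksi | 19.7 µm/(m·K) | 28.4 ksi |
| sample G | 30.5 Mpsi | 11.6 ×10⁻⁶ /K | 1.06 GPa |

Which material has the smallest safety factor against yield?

Per material, after unit conversion:
  sample A: E = 405.7, α = 4.00, σ_y = 358.0 → σ = 252 MPa, n = 1.42
  sample H: E = 322.0, α = 5.09, σ_y = 557.0 → σ = 254 MPa, n = 2.19
  sample Z: E = 43.30, α = 25.1, σ_y = 186.0 → σ = 168 MPa, n = 1.10
  sample J: E = 103.5, α = 19.7, σ_y = 195.8 → σ = 316 MPa, n = 0.620
  sample G: E = 210.3, α = 11.6, σ_y = 1060 → σ = 378 MPa, n = 2.80
Smallest n: sample J with n = 0.620.

sample J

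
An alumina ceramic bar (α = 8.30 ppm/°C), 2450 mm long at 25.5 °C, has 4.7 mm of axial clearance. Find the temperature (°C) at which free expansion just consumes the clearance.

α·L₀·ΔT = 4.7 mm ⇒ ΔT = 4.7 / (8.30×10⁻⁶ × 2450.0) = 231.1 K.
T = 25.5 + 231.1 = 256.6 °C.

257 °C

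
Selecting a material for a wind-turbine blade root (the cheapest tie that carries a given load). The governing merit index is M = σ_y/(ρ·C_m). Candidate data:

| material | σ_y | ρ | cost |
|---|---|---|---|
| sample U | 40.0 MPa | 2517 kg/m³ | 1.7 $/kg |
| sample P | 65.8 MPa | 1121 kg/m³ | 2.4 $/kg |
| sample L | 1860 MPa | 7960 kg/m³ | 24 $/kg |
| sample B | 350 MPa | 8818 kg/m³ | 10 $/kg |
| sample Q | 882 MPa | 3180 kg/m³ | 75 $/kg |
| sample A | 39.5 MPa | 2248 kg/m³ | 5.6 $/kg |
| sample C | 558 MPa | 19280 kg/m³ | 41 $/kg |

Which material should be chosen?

Per-candidate index values:
  sample P: M = 24.5 kN·m per $
  sample L: M = 9.74 kN·m per $
  sample U: M = 9.35 kN·m per $
  sample B: M = 3.97 kN·m per $
  sample Q: M = 3.70 kN·m per $
  sample A: M = 3.14 kN·m per $
  sample C: M = 0.706 kN·m per $
Sample P ranks first.

sample P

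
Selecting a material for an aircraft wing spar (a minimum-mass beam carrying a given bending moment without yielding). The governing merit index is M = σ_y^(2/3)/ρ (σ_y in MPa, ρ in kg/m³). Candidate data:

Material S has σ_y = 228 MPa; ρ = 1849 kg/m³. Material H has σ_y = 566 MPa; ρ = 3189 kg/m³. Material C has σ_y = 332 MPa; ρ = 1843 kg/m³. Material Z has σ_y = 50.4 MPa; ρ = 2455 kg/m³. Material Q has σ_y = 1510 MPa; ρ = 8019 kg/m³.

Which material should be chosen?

Evaluate M for each candidate:
  material C: M = 26.0×10⁻³
  material H: M = 21.5×10⁻³
  material S: M = 20.2×10⁻³
  material Q: M = 16.4×10⁻³
  material Z: M = 5.56×10⁻³
Material C has the largest M.

material C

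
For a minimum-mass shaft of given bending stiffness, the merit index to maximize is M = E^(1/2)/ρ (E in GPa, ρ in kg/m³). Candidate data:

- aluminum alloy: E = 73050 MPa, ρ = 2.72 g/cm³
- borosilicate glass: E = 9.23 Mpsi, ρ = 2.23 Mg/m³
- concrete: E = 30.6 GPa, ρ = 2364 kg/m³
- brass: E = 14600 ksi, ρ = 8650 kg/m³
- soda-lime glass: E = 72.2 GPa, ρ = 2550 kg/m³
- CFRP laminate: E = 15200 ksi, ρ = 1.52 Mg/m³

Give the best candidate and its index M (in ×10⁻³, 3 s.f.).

After converting to SI:
  aluminum alloy: E = 73.05 GPa, ρ = 2720 kg/m³
  borosilicate glass: E = 63.64 GPa, ρ = 2230 kg/m³
  concrete: E = 30.60 GPa, ρ = 2364 kg/m³
  brass: E = 100.7 GPa, ρ = 8650 kg/m³
  soda-lime glass: E = 72.20 GPa, ρ = 2550 kg/m³
  CFRP laminate: E = 104.8 GPa, ρ = 1520 kg/m³
  CFRP laminate: M = 6.74×10⁻³
  borosilicate glass: M = 3.58×10⁻³
  soda-lime glass: M = 3.33×10⁻³
  aluminum alloy: M = 3.14×10⁻³
  concrete: M = 2.34×10⁻³
  brass: M = 1.16×10⁻³
CFRP laminate has the largest M.

CFRP laminate, M = 6.74×10⁻³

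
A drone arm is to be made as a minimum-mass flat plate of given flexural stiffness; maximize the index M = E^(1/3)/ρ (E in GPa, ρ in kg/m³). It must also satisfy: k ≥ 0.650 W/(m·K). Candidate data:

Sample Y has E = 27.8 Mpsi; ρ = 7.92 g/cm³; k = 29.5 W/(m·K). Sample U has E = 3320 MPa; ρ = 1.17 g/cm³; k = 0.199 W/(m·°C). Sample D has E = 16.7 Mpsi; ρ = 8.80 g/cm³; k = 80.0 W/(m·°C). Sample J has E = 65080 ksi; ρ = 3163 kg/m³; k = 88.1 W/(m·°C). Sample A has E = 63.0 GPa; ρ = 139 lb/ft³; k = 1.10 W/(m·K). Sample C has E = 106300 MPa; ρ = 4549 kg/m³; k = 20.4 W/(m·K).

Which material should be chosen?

sample J

Screen on constraints: k ≥ 0.650 W/(m·K). Survivors: sample Y, sample D, sample J, sample A, sample C.
After converting to SI:
  sample Y: E = 191.7 GPa, ρ = 7920 kg/m³
  sample D: E = 115.1 GPa, ρ = 8800 kg/m³
  sample J: E = 448.7 GPa, ρ = 3163 kg/m³
  sample A: E = 63.00 GPa, ρ = 2227 kg/m³
  sample C: E = 106.3 GPa, ρ = 4549 kg/m³
  sample J: M = 2.42×10⁻³
  sample A: M = 1.79×10⁻³
  sample C: M = 1.04×10⁻³
  sample Y: M = 0.728×10⁻³
  sample D: M = 0.553×10⁻³
Sample J ranks first.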